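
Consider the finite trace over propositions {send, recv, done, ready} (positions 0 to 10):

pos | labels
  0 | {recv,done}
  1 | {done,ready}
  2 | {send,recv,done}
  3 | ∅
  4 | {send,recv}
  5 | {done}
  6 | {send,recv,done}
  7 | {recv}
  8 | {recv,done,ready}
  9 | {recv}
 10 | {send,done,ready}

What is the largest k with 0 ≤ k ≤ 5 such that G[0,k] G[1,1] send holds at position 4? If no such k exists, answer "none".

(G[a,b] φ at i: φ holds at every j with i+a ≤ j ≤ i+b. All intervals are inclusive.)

G[1,1] send must hold from j=4 onward; find where it first fails.
  j=4: fails → no k works.

none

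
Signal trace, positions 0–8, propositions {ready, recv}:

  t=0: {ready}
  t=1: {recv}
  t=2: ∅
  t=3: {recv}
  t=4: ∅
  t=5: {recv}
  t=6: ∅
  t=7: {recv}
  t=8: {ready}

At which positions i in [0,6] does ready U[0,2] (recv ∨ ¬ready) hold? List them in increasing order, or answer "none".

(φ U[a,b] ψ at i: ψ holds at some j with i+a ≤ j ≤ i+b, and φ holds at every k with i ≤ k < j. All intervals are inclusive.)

Evaluate at each i in [0,6]:
  i=0: ✓ (rhs at j=1; lhs holds on [0,0])
  i=1: ✓ (rhs at j=1)
  i=2: ✓ (rhs at j=2)
  i=3: ✓ (rhs at j=3)
  i=4: ✓ (rhs at j=4)
  i=5: ✓ (rhs at j=5)
  i=6: ✓ (rhs at j=6)

0, 1, 2, 3, 4, 5, 6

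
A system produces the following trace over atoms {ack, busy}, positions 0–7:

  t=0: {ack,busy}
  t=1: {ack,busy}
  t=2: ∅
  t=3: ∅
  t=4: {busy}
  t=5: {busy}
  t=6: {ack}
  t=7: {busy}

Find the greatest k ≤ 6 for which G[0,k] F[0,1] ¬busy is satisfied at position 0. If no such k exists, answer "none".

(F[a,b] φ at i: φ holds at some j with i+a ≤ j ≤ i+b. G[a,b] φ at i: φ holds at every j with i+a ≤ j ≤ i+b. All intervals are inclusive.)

F[0,1] ¬busy must hold from j=0 onward; find where it first fails.
  j=0: fails → no k works.

none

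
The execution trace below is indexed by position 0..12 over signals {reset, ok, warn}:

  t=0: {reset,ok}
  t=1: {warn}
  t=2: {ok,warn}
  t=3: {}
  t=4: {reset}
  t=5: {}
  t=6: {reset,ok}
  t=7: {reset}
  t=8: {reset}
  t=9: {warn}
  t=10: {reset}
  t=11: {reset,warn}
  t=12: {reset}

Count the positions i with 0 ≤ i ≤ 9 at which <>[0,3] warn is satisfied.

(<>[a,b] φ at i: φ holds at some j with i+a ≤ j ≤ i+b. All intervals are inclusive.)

Evaluate at each i in [0,9]:
  i=0: ✓ (witness j=1)
  i=1: ✓ (witness j=1)
  i=2: ✓ (witness j=2)
  i=3: ✗ (none in [3,6])
  i=4: ✗ (none in [4,7])
  i=5: ✗ (none in [5,8])
  i=6: ✓ (witness j=9)
  i=7: ✓ (witness j=9)
  i=8: ✓ (witness j=9)
  i=9: ✓ (witness j=9)
Positions where it holds: {0, 1, 2, 6, 7, 8, 9} → 7.

7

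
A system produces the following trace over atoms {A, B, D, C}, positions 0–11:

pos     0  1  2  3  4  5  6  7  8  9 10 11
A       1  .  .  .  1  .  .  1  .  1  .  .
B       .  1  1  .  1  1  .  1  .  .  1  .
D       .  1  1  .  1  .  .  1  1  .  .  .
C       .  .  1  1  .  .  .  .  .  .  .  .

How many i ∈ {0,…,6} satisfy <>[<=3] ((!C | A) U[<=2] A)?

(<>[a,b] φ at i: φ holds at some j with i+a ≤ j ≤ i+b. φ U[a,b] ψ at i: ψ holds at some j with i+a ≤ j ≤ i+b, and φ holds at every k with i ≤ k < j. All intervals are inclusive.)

Evaluate at each i in [0,6]:
  i=0: ✓ (witness j=0)
  i=1: ✓ (witness j=4)
  i=2: ✓ (witness j=4)
  i=3: ✓ (witness j=4)
  i=4: ✓ (witness j=4)
  i=5: ✓ (witness j=5)
  i=6: ✓ (witness j=6)
Positions where it holds: {0, 1, 2, 3, 4, 5, 6} → 7.

7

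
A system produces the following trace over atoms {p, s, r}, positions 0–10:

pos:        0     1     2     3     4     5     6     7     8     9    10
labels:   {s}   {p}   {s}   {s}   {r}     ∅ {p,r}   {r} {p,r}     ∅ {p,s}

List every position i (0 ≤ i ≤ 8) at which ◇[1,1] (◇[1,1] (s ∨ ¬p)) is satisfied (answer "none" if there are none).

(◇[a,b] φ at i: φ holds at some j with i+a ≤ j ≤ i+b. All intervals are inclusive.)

0, 1, 2, 3, 5, 7, 8

Evaluate at each i in [0,8]:
  i=0: ✓ (witness j=1)
  i=1: ✓ (witness j=2)
  i=2: ✓ (witness j=3)
  i=3: ✓ (witness j=4)
  i=4: ✗ (none in [5,5])
  i=5: ✓ (witness j=6)
  i=6: ✗ (none in [7,7])
  i=7: ✓ (witness j=8)
  i=8: ✓ (witness j=9)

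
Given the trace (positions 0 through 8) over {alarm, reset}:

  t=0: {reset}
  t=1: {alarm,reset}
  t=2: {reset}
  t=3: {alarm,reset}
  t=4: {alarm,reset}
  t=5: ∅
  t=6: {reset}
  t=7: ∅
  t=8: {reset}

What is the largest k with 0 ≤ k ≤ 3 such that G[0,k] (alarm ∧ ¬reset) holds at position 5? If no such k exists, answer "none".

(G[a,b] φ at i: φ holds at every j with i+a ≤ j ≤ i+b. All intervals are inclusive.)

none

(alarm ∧ ¬reset) must hold from j=5 onward; find where it first fails.
  j=5: fails → no k works.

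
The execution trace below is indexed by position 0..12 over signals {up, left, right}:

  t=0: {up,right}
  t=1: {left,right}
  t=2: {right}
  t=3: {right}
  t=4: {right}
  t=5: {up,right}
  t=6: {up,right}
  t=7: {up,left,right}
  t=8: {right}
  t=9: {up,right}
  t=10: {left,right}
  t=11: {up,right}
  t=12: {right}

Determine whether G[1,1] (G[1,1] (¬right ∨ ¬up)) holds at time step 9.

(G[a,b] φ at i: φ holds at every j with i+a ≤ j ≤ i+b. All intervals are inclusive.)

Does not hold

Check G[1,1] (¬right ∨ ¬up) at every j in [10,10]:
  j=10: fails at 11
Fails at j=10 → formula fails.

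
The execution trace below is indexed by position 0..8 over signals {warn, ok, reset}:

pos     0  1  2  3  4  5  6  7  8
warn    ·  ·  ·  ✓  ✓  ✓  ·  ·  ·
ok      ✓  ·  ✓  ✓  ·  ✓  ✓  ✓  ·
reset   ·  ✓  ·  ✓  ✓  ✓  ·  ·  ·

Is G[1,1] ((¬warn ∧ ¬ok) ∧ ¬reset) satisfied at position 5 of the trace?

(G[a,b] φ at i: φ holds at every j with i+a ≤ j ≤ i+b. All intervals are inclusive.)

Check ((¬warn ∧ ¬ok) ∧ ¬reset) at every j in [6,6]:
  j=6: false
Fails at j=6 → formula fails.

Does not hold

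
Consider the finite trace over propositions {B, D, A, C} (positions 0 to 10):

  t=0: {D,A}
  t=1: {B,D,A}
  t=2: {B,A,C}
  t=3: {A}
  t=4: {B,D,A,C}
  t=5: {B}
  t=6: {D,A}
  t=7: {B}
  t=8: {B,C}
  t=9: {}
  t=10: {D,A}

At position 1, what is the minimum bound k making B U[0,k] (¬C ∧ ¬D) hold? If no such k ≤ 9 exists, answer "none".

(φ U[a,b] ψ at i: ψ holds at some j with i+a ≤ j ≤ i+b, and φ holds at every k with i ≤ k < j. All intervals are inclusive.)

2

Need earliest j ≥ 1 with (¬C ∧ ¬D), and B at every k in [1,j-1].
  j=1: rhs fails.
  j=2: rhs fails.
  j=3: rhs holds; lhs holds on [1,2]. k = 2.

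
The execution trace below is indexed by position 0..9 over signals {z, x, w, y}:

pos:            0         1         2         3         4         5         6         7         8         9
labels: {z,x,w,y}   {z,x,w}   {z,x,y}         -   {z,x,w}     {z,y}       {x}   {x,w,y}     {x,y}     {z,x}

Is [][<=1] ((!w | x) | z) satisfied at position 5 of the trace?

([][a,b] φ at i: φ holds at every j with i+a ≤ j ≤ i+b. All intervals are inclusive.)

True

Check ((!w | x) | z) at every j in [5,6]:
  j=5: true
  j=6: true
All positions satisfy it → formula holds.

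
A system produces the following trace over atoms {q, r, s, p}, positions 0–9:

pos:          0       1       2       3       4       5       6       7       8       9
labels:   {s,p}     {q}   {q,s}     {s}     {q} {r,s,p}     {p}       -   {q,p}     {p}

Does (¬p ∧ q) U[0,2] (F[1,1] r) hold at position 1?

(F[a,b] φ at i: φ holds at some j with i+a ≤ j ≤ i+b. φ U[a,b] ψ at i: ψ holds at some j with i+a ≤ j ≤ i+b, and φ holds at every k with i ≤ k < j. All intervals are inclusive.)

Does not hold

Need some j in [1,3] with F[1,1] r, and (¬p ∧ q) at every k in [1,j-1].
  j=1: F[1,1] r — fails (none in [2,2]).
  j=2: F[1,1] r — fails (none in [3,3]).
  j=3: F[1,1] r — fails (none in [4,4]).
No j in the window works → until fails.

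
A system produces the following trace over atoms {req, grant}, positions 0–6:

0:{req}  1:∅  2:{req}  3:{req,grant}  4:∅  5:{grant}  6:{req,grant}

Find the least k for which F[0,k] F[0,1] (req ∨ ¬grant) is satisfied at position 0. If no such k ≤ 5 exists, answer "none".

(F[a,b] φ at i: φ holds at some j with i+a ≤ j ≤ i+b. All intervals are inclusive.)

0

Scan j = 0,1,… for F[0,1] (req ∨ ¬grant):
  j=0: holds
First hit at j=0, so smallest k = 0-0 = 0.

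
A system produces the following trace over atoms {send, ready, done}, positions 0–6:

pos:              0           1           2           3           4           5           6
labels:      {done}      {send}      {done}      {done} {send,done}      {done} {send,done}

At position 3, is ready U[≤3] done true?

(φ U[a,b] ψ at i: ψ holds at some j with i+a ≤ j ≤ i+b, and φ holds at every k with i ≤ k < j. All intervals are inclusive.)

Need some j in [3,6] with done, and ready at every k in [3,j-1].
  j=3: done holds; no prefix to check → satisfied.

Holds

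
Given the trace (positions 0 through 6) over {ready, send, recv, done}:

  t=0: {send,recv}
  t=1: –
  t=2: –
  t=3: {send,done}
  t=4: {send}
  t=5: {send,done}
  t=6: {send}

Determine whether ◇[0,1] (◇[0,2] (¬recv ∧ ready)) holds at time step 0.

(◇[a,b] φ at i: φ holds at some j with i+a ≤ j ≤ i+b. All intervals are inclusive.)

Check ◇[0,2] (¬recv ∧ ready) at each j in [0,1]:
  j=0: fails (none in [0,2])
  j=1: fails (none in [1,3])
No position in the window satisfies it → formula fails.

False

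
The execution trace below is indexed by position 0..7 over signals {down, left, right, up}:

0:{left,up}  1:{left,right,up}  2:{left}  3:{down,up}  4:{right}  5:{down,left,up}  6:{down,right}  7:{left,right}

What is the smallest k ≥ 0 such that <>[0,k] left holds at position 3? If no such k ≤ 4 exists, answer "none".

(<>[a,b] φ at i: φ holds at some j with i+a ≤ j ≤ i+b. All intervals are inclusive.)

Scan j = 3,4,… for left:
  j=3: fails
  j=4: fails
  j=5: holds
First hit at j=5, so smallest k = 5-3 = 2.

2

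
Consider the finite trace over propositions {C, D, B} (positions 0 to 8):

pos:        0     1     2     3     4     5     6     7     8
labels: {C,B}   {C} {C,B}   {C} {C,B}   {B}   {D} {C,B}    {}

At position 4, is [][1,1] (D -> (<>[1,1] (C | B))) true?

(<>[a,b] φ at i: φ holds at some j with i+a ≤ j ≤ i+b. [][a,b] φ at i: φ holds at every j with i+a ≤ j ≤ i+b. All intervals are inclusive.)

Check (D -> (<>[1,1] (C | B))) at every j in [5,5]:
  j=5: antecedent false → ✓
All positions satisfy it → formula holds.

Holds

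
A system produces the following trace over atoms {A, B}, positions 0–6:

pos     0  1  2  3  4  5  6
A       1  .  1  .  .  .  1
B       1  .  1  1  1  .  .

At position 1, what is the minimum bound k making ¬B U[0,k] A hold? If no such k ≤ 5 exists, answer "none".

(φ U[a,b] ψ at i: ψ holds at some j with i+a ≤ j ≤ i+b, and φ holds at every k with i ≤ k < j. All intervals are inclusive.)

1

Need earliest j ≥ 1 with A, and ¬B at every k in [1,j-1].
  j=1: rhs fails.
  j=2: rhs holds; lhs holds on [1,1]. k = 1.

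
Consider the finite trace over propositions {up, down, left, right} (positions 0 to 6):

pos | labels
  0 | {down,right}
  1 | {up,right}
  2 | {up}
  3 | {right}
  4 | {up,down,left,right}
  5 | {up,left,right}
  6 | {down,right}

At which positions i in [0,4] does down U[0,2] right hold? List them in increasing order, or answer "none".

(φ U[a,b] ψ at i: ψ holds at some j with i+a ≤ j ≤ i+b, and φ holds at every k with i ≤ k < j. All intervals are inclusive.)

0, 1, 3, 4

Evaluate at each i in [0,4]:
  i=0: ✓ (rhs at j=0)
  i=1: ✓ (rhs at j=1)
  i=2: ✗ (lhs fails at k=2 before rhs at j=3)
  i=3: ✓ (rhs at j=3)
  i=4: ✓ (rhs at j=4)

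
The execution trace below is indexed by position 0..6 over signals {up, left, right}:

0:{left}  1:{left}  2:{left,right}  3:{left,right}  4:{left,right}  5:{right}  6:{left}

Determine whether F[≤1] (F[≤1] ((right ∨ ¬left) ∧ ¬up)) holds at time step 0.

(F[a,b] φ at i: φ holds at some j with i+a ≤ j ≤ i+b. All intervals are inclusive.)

Check F[≤1] ((right ∨ ¬left) ∧ ¬up) at each j in [0,1]:
  j=0: fails (none in [0,1])
  j=1: holds (witness at 2)
Found at j=1 → formula holds.

True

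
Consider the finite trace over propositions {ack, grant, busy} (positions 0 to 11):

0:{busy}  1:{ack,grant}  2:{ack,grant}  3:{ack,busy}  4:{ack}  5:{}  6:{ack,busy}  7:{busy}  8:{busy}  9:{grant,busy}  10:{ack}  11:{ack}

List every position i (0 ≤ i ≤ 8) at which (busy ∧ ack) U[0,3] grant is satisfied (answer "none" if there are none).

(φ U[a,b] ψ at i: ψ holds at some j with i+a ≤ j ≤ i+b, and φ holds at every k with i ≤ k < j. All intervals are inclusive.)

1, 2

Evaluate at each i in [0,8]:
  i=0: ✗ (lhs fails at k=0 before rhs at j=1)
  i=1: ✓ (rhs at j=1)
  i=2: ✓ (rhs at j=2)
  i=3: ✗ (no rhs in [3,6])
  i=4: ✗ (no rhs in [4,7])
  i=5: ✗ (no rhs in [5,8])
  i=6: ✗ (lhs fails at k=7 before rhs at j=9)
  i=7: ✗ (lhs fails at k=7 before rhs at j=9)
  i=8: ✗ (lhs fails at k=8 before rhs at j=9)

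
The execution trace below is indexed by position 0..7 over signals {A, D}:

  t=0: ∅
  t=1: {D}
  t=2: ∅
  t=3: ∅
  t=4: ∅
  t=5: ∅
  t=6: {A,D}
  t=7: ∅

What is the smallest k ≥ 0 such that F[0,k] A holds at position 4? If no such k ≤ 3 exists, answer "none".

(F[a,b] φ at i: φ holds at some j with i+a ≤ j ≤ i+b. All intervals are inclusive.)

Scan j = 4,5,… for A:
  j=4: fails
  j=5: fails
  j=6: holds
First hit at j=6, so smallest k = 6-4 = 2.

2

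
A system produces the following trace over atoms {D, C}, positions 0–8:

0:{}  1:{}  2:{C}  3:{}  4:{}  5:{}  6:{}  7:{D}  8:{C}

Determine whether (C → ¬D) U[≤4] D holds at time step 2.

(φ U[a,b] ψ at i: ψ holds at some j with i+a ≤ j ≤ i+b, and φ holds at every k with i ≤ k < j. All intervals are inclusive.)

Need some j in [2,6] with D, and (C → ¬D) at every k in [2,j-1].
  j=2: D false.
  j=3: D false.
  j=4: D false.
  j=5: D false.
  j=6: D false.
No j in the window works → until fails.

No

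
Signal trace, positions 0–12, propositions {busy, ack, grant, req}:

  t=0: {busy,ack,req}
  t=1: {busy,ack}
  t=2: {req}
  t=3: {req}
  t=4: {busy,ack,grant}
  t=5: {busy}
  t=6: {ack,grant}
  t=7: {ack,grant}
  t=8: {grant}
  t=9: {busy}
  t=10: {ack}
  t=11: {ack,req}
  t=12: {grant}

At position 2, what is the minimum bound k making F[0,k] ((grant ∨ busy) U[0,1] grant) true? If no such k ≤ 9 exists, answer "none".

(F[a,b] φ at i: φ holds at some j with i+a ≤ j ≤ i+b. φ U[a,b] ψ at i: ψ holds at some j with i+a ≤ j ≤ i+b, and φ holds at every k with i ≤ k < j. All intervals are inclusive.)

Scan j = 2,3,… for ((grant ∨ busy) U[0,1] grant):
  j=2: fails
  j=3: fails
  j=4: holds
First hit at j=4, so smallest k = 4-2 = 2.

2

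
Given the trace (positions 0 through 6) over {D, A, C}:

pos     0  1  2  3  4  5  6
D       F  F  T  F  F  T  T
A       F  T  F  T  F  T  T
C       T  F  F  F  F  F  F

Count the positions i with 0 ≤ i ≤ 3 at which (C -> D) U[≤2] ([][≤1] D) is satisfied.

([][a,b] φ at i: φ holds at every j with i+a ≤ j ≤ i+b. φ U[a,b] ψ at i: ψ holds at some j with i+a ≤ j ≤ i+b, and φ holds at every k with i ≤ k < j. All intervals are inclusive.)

Evaluate at each i in [0,3]:
  i=0: ✗ (no rhs in [0,2])
  i=1: ✗ (no rhs in [1,3])
  i=2: ✗ (no rhs in [2,4])
  i=3: ✓ (rhs at j=5; lhs holds on [3,4])
Positions where it holds: {3} → 1.

1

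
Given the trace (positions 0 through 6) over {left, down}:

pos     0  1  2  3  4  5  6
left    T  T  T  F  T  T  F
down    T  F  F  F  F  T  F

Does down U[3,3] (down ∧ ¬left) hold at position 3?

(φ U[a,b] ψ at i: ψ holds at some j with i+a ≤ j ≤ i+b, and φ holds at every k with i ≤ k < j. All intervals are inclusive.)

No

Need some j in [6,6] with (down ∧ ¬left), and down at every k in [3,j-1].
  j=6: (down ∧ ¬left) false.
No j in the window works → until fails.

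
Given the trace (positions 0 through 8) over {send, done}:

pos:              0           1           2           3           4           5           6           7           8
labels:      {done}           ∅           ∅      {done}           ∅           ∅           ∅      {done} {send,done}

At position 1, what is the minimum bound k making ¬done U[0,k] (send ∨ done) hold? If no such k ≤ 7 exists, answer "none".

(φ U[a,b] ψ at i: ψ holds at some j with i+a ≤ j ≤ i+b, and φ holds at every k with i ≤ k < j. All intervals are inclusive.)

2

Need earliest j ≥ 1 with (send ∨ done), and ¬done at every k in [1,j-1].
  j=1: rhs fails.
  j=2: rhs fails.
  j=3: rhs holds; lhs holds on [1,2]. k = 2.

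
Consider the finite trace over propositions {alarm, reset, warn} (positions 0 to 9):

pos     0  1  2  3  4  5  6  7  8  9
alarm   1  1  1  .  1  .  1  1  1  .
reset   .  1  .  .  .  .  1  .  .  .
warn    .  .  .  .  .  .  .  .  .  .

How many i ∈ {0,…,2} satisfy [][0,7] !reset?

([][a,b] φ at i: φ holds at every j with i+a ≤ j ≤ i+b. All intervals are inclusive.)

0

Evaluate at each i in [0,2]:
  i=0: ✗ (fails at j=1)
  i=1: ✗ (fails at j=1)
  i=2: ✗ (fails at j=6)
Positions where it holds: {} → 0.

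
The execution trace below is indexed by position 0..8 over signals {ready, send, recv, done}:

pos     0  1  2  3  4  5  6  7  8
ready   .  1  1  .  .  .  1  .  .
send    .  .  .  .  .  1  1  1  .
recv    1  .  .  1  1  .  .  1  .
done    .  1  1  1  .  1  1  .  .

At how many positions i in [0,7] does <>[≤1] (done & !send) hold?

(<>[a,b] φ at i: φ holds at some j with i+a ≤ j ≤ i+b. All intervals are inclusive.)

Evaluate at each i in [0,7]:
  i=0: ✓ (witness j=1)
  i=1: ✓ (witness j=1)
  i=2: ✓ (witness j=2)
  i=3: ✓ (witness j=3)
  i=4: ✗ (none in [4,5])
  i=5: ✗ (none in [5,6])
  i=6: ✗ (none in [6,7])
  i=7: ✗ (none in [7,8])
Positions where it holds: {0, 1, 2, 3} → 4.

4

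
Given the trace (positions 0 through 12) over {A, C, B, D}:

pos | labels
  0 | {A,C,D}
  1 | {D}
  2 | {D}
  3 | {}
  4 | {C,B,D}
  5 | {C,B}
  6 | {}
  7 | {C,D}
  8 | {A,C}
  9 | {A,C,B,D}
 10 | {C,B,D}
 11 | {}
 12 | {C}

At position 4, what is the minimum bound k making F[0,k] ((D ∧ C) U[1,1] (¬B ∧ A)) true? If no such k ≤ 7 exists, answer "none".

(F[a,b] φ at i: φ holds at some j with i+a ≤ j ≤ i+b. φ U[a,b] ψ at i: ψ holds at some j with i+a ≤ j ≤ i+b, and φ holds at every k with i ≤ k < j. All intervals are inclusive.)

Scan j = 4,5,… for ((D ∧ C) U[1,1] (¬B ∧ A)):
  j=4: fails
  j=5: fails
  j=6: fails
  j=7: holds
First hit at j=7, so smallest k = 7-4 = 3.

3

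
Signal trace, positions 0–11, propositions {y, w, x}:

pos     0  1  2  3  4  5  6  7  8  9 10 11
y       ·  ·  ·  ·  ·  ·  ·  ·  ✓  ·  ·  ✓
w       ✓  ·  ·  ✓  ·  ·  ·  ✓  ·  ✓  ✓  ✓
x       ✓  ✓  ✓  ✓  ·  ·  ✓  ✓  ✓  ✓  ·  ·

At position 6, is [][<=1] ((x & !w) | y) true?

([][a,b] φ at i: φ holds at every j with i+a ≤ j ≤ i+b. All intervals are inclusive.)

Check ((x & !w) | y) at every j in [6,7]:
  j=6: true
  j=7: false
Fails at j=7 → formula fails.

False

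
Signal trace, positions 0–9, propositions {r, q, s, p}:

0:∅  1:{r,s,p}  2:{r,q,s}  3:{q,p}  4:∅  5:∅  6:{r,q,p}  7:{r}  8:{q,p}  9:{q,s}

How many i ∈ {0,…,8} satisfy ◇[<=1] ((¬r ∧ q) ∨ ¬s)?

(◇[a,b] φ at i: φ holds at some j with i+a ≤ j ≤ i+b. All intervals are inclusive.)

8

Evaluate at each i in [0,8]:
  i=0: ✓ (witness j=0)
  i=1: ✗ (none in [1,2])
  i=2: ✓ (witness j=3)
  i=3: ✓ (witness j=3)
  i=4: ✓ (witness j=4)
  i=5: ✓ (witness j=5)
  i=6: ✓ (witness j=6)
  i=7: ✓ (witness j=7)
  i=8: ✓ (witness j=8)
Positions where it holds: {0, 2, 3, 4, 5, 6, 7, 8} → 8.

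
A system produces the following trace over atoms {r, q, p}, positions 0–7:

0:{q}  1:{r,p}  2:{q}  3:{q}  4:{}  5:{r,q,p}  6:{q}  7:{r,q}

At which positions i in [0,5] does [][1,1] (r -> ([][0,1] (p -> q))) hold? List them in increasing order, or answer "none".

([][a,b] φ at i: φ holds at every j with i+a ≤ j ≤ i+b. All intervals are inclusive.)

1, 2, 3, 4, 5

Evaluate at each i in [0,5]:
  i=0: ✗ (fails at j=1)
  i=1: ✓ (all of [2,2])
  i=2: ✓ (all of [3,3])
  i=3: ✓ (all of [4,4])
  i=4: ✓ (all of [5,5])
  i=5: ✓ (all of [6,6])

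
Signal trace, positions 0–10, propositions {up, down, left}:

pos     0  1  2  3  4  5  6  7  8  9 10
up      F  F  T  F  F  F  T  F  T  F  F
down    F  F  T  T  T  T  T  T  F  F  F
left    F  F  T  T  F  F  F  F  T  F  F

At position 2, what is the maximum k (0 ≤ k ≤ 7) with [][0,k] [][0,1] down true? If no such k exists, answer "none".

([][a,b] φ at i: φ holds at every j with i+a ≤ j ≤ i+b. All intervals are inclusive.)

[][0,1] down must hold from j=2 onward; find where it first fails.
  j=2: holds
  j=3: holds
  j=4: holds
  j=5: holds
  j=6: holds
  j=7: fails
Holds on [2,6], so largest k = 4.

4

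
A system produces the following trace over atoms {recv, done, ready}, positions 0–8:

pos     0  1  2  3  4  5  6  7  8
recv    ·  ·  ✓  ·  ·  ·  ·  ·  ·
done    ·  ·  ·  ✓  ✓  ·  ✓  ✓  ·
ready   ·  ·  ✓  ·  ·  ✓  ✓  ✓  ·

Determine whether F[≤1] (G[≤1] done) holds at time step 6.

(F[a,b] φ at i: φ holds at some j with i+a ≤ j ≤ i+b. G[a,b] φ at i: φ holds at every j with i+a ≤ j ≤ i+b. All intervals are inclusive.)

Yes

Check G[≤1] done at each j in [6,7]:
  j=6: holds on [6,7]
  j=7: fails at 8
Found at j=6 → formula holds.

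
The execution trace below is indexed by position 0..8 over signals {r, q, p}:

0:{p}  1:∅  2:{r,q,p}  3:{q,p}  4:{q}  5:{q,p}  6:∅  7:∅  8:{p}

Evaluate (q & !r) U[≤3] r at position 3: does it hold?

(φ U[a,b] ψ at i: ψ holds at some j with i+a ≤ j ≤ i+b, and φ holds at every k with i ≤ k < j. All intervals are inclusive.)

Need some j in [3,6] with r, and (q & !r) at every k in [3,j-1].
  j=3: r false.
  j=4: r false.
  j=5: r false.
  j=6: r false.
No j in the window works → until fails.

False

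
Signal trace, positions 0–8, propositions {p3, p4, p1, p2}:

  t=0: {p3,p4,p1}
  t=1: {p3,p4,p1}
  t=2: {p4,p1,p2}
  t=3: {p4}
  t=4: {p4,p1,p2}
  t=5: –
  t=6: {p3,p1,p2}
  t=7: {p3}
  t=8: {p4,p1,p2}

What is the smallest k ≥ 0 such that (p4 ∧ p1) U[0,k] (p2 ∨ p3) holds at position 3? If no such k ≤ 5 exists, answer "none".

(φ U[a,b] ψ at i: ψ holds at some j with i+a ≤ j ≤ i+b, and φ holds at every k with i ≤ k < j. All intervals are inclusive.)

Need earliest j ≥ 3 with (p2 ∨ p3), and (p4 ∧ p1) at every k in [3,j-1].
  j=3: rhs fails.
  j=4: rhs holds but lhs fails at k=3.
  j=5: rhs fails.
  j=6: rhs holds but lhs fails at k=3.
  j=7: rhs holds but lhs fails at k=3.
  j=8: rhs holds but lhs fails at k=3.
No witness within the range → none.

none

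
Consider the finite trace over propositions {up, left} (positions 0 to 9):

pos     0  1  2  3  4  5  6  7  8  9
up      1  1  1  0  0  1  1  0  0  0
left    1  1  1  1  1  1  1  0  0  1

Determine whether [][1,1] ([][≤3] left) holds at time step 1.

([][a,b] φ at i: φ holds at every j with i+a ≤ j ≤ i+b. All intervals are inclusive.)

True

Check [][≤3] left at every j in [2,2]:
  j=2: holds on [2,5]
All positions satisfy it → formula holds.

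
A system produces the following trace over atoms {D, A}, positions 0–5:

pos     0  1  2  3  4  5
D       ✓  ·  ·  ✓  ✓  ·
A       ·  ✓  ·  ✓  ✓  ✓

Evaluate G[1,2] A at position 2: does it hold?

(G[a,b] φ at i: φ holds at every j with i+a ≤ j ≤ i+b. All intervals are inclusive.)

True

Check A at every j in [3,4]:
  j=3: true
  j=4: true
All positions satisfy it → formula holds.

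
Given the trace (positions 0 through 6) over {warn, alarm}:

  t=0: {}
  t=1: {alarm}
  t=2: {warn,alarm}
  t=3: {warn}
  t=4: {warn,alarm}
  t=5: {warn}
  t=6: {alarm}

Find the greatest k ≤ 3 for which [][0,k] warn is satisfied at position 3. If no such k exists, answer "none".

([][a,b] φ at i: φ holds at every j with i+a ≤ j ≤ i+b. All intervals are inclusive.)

warn must hold from j=3 onward; find where it first fails.
  j=3: holds
  j=4: holds
  j=5: holds
  j=6: fails
Holds on [3,5], so largest k = 2.

2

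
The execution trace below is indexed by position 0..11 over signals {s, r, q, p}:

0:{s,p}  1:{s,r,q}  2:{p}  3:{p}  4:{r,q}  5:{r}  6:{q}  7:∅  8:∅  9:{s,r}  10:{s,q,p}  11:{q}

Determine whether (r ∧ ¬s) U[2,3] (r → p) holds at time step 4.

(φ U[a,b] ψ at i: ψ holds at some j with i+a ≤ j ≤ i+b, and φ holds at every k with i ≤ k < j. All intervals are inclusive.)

True

Need some j in [6,7] with (r → p), and (r ∧ ¬s) at every k in [4,j-1].
  j=6: (r → p) holds; (r ∧ ¬s) holds at every k in [4,5] → satisfied.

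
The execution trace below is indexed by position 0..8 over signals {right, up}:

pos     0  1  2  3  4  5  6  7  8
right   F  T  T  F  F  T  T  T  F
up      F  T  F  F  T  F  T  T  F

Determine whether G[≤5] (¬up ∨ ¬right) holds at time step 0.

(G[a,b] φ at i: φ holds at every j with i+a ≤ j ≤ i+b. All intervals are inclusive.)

False

Check (¬up ∨ ¬right) at every j in [0,5]:
  j=0: true
  j=1: false
  j=2: true
  j=3: true
  j=4: true
  j=5: true
Fails at j=1 → formula fails.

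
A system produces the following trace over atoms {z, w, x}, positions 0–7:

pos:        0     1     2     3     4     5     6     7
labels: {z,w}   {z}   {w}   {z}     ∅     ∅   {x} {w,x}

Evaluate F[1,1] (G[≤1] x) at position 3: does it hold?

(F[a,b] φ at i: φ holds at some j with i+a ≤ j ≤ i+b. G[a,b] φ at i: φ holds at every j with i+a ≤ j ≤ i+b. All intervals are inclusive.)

Check G[≤1] x at each j in [4,4]:
  j=4: fails at 4
No position in the window satisfies it → formula fails.

Does not hold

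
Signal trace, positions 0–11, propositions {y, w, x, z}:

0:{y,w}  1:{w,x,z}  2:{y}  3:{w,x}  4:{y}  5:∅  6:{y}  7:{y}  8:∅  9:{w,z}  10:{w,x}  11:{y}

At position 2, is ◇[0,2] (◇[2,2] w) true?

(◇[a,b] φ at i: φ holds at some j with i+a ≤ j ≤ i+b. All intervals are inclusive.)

Check ◇[2,2] w at each j in [2,4]:
  j=2: fails (none in [4,4])
  j=3: fails (none in [5,5])
  j=4: fails (none in [6,6])
No position in the window satisfies it → formula fails.

Does not hold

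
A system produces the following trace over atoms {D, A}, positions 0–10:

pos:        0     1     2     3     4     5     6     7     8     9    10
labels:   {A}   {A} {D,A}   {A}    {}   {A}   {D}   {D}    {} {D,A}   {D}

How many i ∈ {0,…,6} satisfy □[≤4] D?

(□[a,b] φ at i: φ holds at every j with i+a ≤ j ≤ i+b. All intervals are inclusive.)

0

Evaluate at each i in [0,6]:
  i=0: ✗ (fails at j=0)
  i=1: ✗ (fails at j=1)
  i=2: ✗ (fails at j=3)
  i=3: ✗ (fails at j=3)
  i=4: ✗ (fails at j=4)
  i=5: ✗ (fails at j=5)
  i=6: ✗ (fails at j=8)
Positions where it holds: {} → 0.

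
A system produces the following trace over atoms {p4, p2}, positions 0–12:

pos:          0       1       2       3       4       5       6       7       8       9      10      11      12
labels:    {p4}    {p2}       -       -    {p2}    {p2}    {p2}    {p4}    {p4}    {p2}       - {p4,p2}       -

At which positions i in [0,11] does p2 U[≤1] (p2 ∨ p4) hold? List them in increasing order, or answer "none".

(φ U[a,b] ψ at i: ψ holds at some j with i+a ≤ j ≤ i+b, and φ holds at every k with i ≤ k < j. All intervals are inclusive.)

0, 1, 4, 5, 6, 7, 8, 9, 11

Evaluate at each i in [0,11]:
  i=0: ✓ (rhs at j=0)
  i=1: ✓ (rhs at j=1)
  i=2: ✗ (no rhs in [2,3])
  i=3: ✗ (lhs fails at k=3 before rhs at j=4)
  i=4: ✓ (rhs at j=4)
  i=5: ✓ (rhs at j=5)
  i=6: ✓ (rhs at j=6)
  i=7: ✓ (rhs at j=7)
  i=8: ✓ (rhs at j=8)
  i=9: ✓ (rhs at j=9)
  i=10: ✗ (lhs fails at k=10 before rhs at j=11)
  i=11: ✓ (rhs at j=11)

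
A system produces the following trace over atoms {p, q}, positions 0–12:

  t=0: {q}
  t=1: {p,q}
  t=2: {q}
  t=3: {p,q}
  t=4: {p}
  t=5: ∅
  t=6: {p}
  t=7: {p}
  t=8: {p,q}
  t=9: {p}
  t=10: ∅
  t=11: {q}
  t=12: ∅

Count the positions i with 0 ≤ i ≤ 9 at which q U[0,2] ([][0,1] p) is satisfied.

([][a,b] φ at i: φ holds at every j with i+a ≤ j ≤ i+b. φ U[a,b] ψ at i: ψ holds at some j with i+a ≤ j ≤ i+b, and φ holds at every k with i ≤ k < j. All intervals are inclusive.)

Evaluate at each i in [0,9]:
  i=0: ✗ (no rhs in [0,2])
  i=1: ✓ (rhs at j=3; lhs holds on [1,2])
  i=2: ✓ (rhs at j=3; lhs holds on [2,2])
  i=3: ✓ (rhs at j=3)
  i=4: ✗ (lhs fails at k=4 before rhs at j=6)
  i=5: ✗ (lhs fails at k=5 before rhs at j=6)
  i=6: ✓ (rhs at j=6)
  i=7: ✓ (rhs at j=7)
  i=8: ✓ (rhs at j=8)
  i=9: ✗ (no rhs in [9,11])
Positions where it holds: {1, 2, 3, 6, 7, 8} → 6.

6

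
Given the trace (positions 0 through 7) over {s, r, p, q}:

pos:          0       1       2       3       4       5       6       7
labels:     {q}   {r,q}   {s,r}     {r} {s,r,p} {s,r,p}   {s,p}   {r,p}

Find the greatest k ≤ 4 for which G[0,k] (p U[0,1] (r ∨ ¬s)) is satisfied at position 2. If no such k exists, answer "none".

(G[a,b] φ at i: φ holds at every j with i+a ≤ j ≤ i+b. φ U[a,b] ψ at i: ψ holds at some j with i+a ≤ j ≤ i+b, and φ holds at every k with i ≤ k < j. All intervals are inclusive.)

4

(p U[0,1] (r ∨ ¬s)) must hold from j=2 onward; find where it first fails.
  j=2: holds
  j=3: holds
  j=4: holds
  j=5: holds
  j=6: holds
Holds through j=6; largest k = 4.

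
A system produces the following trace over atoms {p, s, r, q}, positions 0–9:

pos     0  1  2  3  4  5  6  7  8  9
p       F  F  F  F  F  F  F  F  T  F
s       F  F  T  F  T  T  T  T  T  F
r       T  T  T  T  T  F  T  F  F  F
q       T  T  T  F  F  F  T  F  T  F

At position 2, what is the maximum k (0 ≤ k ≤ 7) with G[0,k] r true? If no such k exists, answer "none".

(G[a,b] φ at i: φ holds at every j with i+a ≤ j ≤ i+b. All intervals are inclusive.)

2

r must hold from j=2 onward; find where it first fails.
  j=2: holds
  j=3: holds
  j=4: holds
  j=5: fails
Holds on [2,4], so largest k = 2.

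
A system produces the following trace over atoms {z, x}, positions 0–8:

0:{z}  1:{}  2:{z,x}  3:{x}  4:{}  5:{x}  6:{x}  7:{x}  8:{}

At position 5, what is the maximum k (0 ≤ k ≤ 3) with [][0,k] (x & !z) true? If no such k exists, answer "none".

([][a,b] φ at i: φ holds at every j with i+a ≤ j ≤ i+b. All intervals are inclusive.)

2

(x & !z) must hold from j=5 onward; find where it first fails.
  j=5: holds
  j=6: holds
  j=7: holds
  j=8: fails
Holds on [5,7], so largest k = 2.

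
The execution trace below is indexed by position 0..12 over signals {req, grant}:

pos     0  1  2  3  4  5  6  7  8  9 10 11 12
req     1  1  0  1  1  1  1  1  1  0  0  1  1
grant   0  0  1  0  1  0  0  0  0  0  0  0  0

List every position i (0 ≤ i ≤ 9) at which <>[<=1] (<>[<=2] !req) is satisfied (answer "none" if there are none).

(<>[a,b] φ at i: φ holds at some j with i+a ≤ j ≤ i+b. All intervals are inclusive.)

Evaluate at each i in [0,9]:
  i=0: ✓ (witness j=0)
  i=1: ✓ (witness j=1)
  i=2: ✓ (witness j=2)
  i=3: ✗ (none in [3,4])
  i=4: ✗ (none in [4,5])
  i=5: ✗ (none in [5,6])
  i=6: ✓ (witness j=7)
  i=7: ✓ (witness j=7)
  i=8: ✓ (witness j=8)
  i=9: ✓ (witness j=9)

0, 1, 2, 6, 7, 8, 9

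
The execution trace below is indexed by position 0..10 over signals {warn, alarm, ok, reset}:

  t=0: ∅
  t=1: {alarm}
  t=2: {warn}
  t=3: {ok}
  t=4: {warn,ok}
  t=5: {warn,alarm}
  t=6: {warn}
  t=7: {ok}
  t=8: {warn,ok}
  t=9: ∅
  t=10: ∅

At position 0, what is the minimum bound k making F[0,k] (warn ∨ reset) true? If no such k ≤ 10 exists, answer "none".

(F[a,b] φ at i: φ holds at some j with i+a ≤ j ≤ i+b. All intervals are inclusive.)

Scan j = 0,1,… for (warn ∨ reset):
  j=0: fails
  j=1: fails
  j=2: holds
First hit at j=2, so smallest k = 2-0 = 2.

2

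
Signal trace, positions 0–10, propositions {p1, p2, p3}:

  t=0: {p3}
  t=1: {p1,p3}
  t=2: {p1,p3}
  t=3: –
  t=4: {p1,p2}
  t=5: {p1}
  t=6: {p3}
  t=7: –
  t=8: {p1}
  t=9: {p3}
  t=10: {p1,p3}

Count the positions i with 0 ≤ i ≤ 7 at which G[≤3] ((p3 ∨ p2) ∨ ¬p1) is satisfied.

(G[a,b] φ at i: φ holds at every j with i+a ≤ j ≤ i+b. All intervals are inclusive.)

2

Evaluate at each i in [0,7]:
  i=0: ✓ (all of [0,3])
  i=1: ✓ (all of [1,4])
  i=2: ✗ (fails at j=5)
  i=3: ✗ (fails at j=5)
  i=4: ✗ (fails at j=5)
  i=5: ✗ (fails at j=5)
  i=6: ✗ (fails at j=8)
  i=7: ✗ (fails at j=8)
Positions where it holds: {0, 1} → 2.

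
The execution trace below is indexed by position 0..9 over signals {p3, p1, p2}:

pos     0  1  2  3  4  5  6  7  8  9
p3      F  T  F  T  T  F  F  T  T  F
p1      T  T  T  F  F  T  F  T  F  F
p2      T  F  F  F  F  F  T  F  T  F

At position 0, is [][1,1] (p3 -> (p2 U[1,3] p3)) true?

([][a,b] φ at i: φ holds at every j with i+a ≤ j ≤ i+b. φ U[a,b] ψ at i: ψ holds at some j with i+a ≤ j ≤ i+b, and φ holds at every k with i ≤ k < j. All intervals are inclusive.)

Check (p3 -> (p2 U[1,3] p3)) at every j in [1,1]:
  j=1: antecedent true; consequent fails → ✗
Fails at j=1 → formula fails.

No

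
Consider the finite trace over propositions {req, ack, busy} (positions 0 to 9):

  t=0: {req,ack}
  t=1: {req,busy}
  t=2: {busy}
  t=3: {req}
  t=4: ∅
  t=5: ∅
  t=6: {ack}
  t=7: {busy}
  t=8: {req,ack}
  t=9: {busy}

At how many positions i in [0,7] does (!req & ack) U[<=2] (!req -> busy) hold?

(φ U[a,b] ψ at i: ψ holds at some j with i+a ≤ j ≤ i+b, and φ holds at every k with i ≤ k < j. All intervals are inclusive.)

6

Evaluate at each i in [0,7]:
  i=0: ✓ (rhs at j=0)
  i=1: ✓ (rhs at j=1)
  i=2: ✓ (rhs at j=2)
  i=3: ✓ (rhs at j=3)
  i=4: ✗ (no rhs in [4,6])
  i=5: ✗ (lhs fails at k=5 before rhs at j=7)
  i=6: ✓ (rhs at j=7; lhs holds on [6,6])
  i=7: ✓ (rhs at j=7)
Positions where it holds: {0, 1, 2, 3, 6, 7} → 6.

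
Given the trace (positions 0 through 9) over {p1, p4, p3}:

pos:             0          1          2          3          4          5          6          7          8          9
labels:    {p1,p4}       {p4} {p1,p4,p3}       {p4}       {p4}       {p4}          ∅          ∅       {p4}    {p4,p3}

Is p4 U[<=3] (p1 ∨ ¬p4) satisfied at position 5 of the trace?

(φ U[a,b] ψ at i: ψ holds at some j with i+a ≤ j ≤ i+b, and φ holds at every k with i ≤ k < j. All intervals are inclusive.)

Need some j in [5,8] with (p1 ∨ ¬p4), and p4 at every k in [5,j-1].
  j=5: (p1 ∨ ¬p4) false.
  j=6: (p1 ∨ ¬p4) holds; p4 holds at every k in [5,5] → satisfied.

Holds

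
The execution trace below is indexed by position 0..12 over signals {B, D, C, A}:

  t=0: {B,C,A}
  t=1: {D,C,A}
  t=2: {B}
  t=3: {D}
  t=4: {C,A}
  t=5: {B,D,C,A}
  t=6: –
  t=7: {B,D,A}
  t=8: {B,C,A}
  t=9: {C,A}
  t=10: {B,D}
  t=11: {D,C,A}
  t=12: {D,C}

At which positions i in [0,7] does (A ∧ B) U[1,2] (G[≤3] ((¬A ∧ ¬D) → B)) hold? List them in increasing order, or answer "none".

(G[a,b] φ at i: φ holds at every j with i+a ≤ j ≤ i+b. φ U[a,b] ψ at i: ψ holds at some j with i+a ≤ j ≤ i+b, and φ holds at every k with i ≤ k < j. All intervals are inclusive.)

Evaluate at each i in [0,7]:
  i=0: ✓ (rhs at j=1; lhs holds on [0,0])
  i=1: ✗ (lhs fails at k=1 before rhs at j=2)
  i=2: ✗ (no rhs in [3,4])
  i=3: ✗ (no rhs in [4,5])
  i=4: ✗ (no rhs in [5,6])
  i=5: ✗ (lhs fails at k=6 before rhs at j=7)
  i=6: ✗ (lhs fails at k=6 before rhs at j=7)
  i=7: ✓ (rhs at j=8; lhs holds on [7,7])

0, 7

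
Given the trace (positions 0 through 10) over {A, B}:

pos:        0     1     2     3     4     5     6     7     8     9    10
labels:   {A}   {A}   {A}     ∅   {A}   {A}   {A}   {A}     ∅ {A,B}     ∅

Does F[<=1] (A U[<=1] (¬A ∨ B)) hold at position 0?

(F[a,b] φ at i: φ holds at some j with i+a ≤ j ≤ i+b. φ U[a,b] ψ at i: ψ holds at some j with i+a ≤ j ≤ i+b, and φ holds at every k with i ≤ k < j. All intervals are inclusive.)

Check (A U[<=1] (¬A ∨ B)) at each j in [0,1]:
  j=0: fails
  j=1: fails
No position in the window satisfies it → formula fails.

False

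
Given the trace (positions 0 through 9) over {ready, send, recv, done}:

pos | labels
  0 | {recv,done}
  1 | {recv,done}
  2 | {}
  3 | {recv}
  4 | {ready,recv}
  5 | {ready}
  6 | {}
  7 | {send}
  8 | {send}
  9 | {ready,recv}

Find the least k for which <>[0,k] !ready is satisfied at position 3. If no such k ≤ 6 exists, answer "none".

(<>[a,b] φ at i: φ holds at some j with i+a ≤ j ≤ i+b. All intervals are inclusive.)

0

Scan j = 3,4,… for !ready:
  j=3: holds
First hit at j=3, so smallest k = 3-3 = 0.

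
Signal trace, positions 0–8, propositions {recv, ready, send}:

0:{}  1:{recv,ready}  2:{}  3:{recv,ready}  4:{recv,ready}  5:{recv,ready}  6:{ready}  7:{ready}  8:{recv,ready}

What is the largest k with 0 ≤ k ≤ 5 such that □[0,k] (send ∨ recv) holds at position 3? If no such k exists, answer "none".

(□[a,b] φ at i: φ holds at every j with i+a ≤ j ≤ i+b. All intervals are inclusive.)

(send ∨ recv) must hold from j=3 onward; find where it first fails.
  j=3: holds
  j=4: holds
  j=5: holds
  j=6: fails
Holds on [3,5], so largest k = 2.

2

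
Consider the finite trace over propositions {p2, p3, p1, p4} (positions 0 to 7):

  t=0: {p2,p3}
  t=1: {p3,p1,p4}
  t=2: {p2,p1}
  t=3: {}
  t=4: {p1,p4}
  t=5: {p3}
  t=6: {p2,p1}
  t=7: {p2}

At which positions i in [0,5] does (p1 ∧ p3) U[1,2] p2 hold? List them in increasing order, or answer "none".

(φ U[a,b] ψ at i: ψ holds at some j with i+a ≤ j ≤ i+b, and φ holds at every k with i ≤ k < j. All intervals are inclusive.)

1

Evaluate at each i in [0,5]:
  i=0: ✗ (lhs fails at k=0 before rhs at j=2)
  i=1: ✓ (rhs at j=2; lhs holds on [1,1])
  i=2: ✗ (no rhs in [3,4])
  i=3: ✗ (no rhs in [4,5])
  i=4: ✗ (lhs fails at k=4 before rhs at j=6)
  i=5: ✗ (lhs fails at k=5 before rhs at j=6)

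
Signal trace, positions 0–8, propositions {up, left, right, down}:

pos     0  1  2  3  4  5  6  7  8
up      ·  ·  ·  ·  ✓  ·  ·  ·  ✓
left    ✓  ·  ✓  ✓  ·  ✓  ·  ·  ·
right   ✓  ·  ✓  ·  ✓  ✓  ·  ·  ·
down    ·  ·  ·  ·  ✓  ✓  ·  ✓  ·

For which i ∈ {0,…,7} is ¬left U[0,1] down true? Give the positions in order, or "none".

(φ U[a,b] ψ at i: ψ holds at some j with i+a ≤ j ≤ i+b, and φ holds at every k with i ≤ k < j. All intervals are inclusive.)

Evaluate at each i in [0,7]:
  i=0: ✗ (no rhs in [0,1])
  i=1: ✗ (no rhs in [1,2])
  i=2: ✗ (no rhs in [2,3])
  i=3: ✗ (lhs fails at k=3 before rhs at j=4)
  i=4: ✓ (rhs at j=4)
  i=5: ✓ (rhs at j=5)
  i=6: ✓ (rhs at j=7; lhs holds on [6,6])
  i=7: ✓ (rhs at j=7)

4, 5, 6, 7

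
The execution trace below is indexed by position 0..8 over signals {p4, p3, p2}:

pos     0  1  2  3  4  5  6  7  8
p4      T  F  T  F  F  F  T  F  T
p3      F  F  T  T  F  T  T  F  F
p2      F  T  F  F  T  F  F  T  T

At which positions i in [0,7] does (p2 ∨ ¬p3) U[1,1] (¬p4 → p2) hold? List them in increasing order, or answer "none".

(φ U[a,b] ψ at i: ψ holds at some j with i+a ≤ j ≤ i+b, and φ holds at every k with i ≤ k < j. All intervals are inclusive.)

0, 1, 7

Evaluate at each i in [0,7]:
  i=0: ✓ (rhs at j=1; lhs holds on [0,0])
  i=1: ✓ (rhs at j=2; lhs holds on [1,1])
  i=2: ✗ (no rhs in [3,3])
  i=3: ✗ (lhs fails at k=3 before rhs at j=4)
  i=4: ✗ (no rhs in [5,5])
  i=5: ✗ (lhs fails at k=5 before rhs at j=6)
  i=6: ✗ (lhs fails at k=6 before rhs at j=7)
  i=7: ✓ (rhs at j=8; lhs holds on [7,7])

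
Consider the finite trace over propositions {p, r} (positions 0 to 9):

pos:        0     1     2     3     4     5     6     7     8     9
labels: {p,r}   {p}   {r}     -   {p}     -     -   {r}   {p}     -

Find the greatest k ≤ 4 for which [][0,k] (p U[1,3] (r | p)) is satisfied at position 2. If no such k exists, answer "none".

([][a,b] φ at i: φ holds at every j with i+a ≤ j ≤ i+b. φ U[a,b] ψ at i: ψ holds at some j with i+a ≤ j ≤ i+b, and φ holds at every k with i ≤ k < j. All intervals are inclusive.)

(p U[1,3] (r | p)) must hold from j=2 onward; find where it first fails.
  j=2: fails → no k works.

none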